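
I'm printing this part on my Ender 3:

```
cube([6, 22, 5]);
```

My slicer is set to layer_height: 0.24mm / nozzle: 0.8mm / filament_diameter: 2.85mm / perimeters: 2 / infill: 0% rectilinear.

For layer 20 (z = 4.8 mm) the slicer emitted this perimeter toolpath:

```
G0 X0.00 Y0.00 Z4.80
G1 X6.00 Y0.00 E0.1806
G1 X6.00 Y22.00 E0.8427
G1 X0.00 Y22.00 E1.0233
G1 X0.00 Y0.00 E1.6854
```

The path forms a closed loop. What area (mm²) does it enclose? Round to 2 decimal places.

Apply the shoelace formula to the sequence of (X, Y) vertices; enclosed area = 132.00 mm².

132.00 mm²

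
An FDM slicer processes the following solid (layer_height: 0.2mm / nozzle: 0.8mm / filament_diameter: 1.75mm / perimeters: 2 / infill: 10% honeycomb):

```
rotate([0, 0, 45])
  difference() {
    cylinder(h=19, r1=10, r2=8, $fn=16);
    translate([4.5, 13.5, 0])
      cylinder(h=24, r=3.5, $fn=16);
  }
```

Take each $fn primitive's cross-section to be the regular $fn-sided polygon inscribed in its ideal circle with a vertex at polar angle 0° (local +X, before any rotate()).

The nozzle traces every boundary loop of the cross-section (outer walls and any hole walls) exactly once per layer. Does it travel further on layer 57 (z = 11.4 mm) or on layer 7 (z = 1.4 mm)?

Layer 57 (z = 11.4): the cone contributes a regular 16-gon of circumradius 8.800 (interpolated between r1=10 and r2=8 at t=0.600) (perimeter = 2·16·8.800·sin(180°/16) = 54.94 mm); the cylinder at (4.5, 13.5): section is a regular 16-gon, circumradius r=3.5 (perimeter = 2·16·3.500·sin(180°/16) = 21.85 mm); Subtracting the remaining from the first: starting from the cone, the r=3.5 cylinder at (4.5, 13.5) misses the remaining region (no effect) — boundary = 54.94 mm; (whole slice rotated 45° about Z — lengths, areas and connectivity unchanged). So its perimeter = 54.94 mm. Layer 7 (z = 1.4): the cone contributes a regular 16-gon of circumradius 9.853 (interpolated between r1=10 and r2=8 at t=0.074) (perimeter = 2·16·9.853·sin(180°/16) = 61.51 mm); the r=3.5 cylinder at (4.5, 13.5) gives a regular 16-gon of circumradius 3.5 (constant along its height) (perimeter = 2·16·3.500·sin(180°/16) = 21.85 mm); After the difference (first − rest): starting from the cone, the r=3.5 cylinder at (4.5, 13.5) misses the remaining region (no effect) — boundary = 61.51 mm; (whole slice rotated 45° about Z — lengths, areas and connectivity unchanged). So its perimeter = 61.51 mm. Layer 7 is larger (61.51 vs 54.94 mm).

layer 7 (z = 1.4 mm)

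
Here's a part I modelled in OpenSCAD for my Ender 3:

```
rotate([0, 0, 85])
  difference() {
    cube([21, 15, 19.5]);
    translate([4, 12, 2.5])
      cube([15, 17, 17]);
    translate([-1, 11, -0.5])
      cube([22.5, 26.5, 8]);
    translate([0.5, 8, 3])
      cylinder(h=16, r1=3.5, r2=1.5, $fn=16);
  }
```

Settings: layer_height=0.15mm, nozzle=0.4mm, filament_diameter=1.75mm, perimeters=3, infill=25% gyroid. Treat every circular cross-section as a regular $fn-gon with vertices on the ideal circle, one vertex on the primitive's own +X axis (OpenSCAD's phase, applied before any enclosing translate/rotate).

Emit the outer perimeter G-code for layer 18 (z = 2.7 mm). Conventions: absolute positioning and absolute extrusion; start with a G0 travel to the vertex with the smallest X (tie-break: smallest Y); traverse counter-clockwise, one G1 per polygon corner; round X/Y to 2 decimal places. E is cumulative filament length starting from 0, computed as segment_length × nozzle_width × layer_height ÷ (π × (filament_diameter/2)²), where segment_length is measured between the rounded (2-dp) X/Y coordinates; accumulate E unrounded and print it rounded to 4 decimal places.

At z = 2.7 mm: the 21×15 cube contributes its full rectangle; the cube at (4, 12) is present — its section is the full 15×17 rectangle; the cube at (-1, 11) (footprint 22.5×26.5) is included at this height; the cone at (0.5, 8) is absent (z outside [3, 19]); After the difference (first − rest): starting from the 21×15 cube, the 15×17 cube at (4, 12) partially overlaps it — only the 45.00 mm² overlap (of its 255.00 mm²) is removed, clipping the outline; the 22.5×26.5 cube at (-1, 11) partially overlaps it — only the 39.00 mm² overlap (of its 596.25 mm²) is removed, clipping the outline — 1 connected region; (rotated 85° about Z; rotation is an isometry so areas/perimeters/island counts are preserved). The outline is a single polygon with 4 vertices. Extrusion per mm of travel: 0.4 × 0.15 / (π × 0.875²) = 0.024945. Accumulating E over each segment gives final E = 1.5966.

G0 X-10.96 Y0.96 Z2.70
G1 X0.00 Y0.00 E0.2744
G1 X1.83 Y20.92 E0.7983
G1 X-9.13 Y21.88 E1.0727
G1 X-10.96 Y0.96 E1.5966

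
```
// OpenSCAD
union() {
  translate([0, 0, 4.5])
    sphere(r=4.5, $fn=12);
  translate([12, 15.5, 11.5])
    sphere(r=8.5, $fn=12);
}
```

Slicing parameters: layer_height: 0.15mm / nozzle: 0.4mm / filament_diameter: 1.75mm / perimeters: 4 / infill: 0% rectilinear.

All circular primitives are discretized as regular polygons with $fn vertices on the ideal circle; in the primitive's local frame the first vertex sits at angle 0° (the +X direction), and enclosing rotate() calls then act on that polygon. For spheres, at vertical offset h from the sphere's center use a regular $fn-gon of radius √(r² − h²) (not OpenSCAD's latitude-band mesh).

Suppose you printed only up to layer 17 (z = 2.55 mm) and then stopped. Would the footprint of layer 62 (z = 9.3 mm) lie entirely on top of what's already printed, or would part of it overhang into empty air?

Compare the two slices. At z = 2.55: the sphere: section is a regular 12-gon, circumradius = √(r²−h²) = √(4.5²−1.95²) = 4.056 (area = (12/2)·4.056²·sin(360°/12) = 49.34 mm²); the sphere at (12, 15.5) is not intersected at this z (|z−center|=8.950 > r=8.5); Taking the union: only the r=4.5 sphere is present, so the union is just that shape — area = 49.34 mm². At z = 9.3: the sphere does not reach this height (|z−center|=4.800 > r=4.5); the sphere at (12, 15.5): section is a regular 12-gon, circumradius = √(r²−h²) = √(8.5²−2.2²) = 8.210 (area = (12/2)·8.210²·sin(360°/12) = 202.23 mm²); Merging all regions: only the r=8.5 sphere at (12, 15.5) is present, so the union is just that shape — area = 202.23 mm². Checking containment: at z = 9.3 the cross-section extends beyond the z = 2.55 cross-section by about 202.23 mm².

part overhangs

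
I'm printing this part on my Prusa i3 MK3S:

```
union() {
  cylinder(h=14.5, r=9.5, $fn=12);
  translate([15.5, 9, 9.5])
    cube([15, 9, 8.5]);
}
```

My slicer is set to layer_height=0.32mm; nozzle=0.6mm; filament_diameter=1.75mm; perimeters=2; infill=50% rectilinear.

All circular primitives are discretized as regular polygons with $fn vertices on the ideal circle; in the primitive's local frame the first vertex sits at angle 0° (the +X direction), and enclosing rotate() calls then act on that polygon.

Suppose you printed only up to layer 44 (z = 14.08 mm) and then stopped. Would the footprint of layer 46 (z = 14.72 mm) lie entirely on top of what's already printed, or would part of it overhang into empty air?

entirely on top

Compare the two slices. At z = 14.08: the cylinder: section is a regular 12-gon, circumradius r=9.5 (area = (12/2)·9.500²·sin(360°/12) = 270.75 mm²); the cube at (15.5, 9) is present — its section is the full 15×9 rectangle (area 135.00 mm²); Combining (union): the 2 present regions are separate (no shared area or edge), so areas and boundary lengths simply add and each stays a separate island — area = 405.75 mm². At z = 14.72: the cylinder is not intersected at this z (z outside [0, 14.5]); the 15×9 cube at (15.5, 9) contributes its full rectangle (area 135.00 mm²); Combining (union): only the 15×9 cube at (15.5, 9) is present, so the union is just that shape — area = 135.00 mm². Checking containment: the cross-section at z = 14.72 is a subset of the cross-section at z = 14.08.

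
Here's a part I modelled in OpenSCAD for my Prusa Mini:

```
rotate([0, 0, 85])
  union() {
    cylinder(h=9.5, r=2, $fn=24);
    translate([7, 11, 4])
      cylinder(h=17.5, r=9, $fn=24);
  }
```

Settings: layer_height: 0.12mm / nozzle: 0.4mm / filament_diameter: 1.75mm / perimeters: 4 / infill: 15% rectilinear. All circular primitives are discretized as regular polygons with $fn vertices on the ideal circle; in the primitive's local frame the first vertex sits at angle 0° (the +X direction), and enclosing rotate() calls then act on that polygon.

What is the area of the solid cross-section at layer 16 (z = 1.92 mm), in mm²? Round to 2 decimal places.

12.42 mm²

At z = 1.92 mm: the r=2 cylinder gives a regular 24-gon of circumradius 2 (constant along its height) (area = (24/2)·2.000²·sin(360°/24) = 12.42 mm²); the cylinder at (7, 11) does not reach this height (z outside [4, 21.5]); Taking the union: only the r=2 cylinder is present, so the union is just that shape — area = 12.42 mm²; (whole slice rotated 85° about Z — lengths, areas and connectivity unchanged). Overall, the cross-section is a single solid region. Net area = 12.42 mm².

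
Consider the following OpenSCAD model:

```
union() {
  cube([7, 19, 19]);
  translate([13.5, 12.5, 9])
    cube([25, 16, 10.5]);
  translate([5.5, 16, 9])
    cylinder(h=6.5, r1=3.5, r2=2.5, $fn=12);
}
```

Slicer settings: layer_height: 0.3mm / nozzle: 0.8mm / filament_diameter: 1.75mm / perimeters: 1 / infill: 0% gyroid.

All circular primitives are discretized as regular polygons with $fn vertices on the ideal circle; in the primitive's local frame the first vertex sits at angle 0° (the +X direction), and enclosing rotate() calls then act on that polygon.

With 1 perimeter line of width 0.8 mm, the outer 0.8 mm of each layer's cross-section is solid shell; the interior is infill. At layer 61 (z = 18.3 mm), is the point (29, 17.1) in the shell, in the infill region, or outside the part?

At z = 18.3 mm: the cube (footprint 7×19) is included at this height; the cube at (13.5, 12.5) (footprint 25×16) is included at this height; the cone at (5.5, 16) is absent (z outside [9, 15.5]); Taking the union: the 2 present regions are separate (no shared area or edge), so areas and boundary lengths simply add and each stays a separate island — 2 connected regions. Overall, the cross-section has 2 separate islands. The nearest boundary edge runs (38.50, 12.50)→(13.50, 12.50); distance from the point to it = 4.60 mm. (Shell/infill is judged within the island containing the point — the largest one.) The point is inside the cross-section and 4.60 mm from the nearest boundary — more than the 0.8 mm shell width (1 × 0.8), so it's in the infill interior.

infill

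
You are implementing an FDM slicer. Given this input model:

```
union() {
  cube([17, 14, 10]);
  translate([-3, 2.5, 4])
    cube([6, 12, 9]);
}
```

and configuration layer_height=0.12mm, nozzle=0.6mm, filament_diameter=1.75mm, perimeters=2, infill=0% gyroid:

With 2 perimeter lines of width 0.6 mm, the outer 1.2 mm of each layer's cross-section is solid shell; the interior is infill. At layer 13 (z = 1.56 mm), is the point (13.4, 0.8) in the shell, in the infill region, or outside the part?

shell

At z = 1.56 mm: the cube (footprint 17×14) is included at this height; the cube at (-3, 2.5) is absent (z outside [4, 13]); Merging all regions: only the 17×14 cube is present, so the union is just that shape — 1 connected region. Overall, the cross-section is a single solid region. The nearest boundary edge runs (0.00, 0.00)→(17.00, 0.00); distance from the point to it = 0.80 mm. The point is inside the cross-section, 0.80 mm from the nearest boundary — within the 1.2 mm shell band (2 × 0.6).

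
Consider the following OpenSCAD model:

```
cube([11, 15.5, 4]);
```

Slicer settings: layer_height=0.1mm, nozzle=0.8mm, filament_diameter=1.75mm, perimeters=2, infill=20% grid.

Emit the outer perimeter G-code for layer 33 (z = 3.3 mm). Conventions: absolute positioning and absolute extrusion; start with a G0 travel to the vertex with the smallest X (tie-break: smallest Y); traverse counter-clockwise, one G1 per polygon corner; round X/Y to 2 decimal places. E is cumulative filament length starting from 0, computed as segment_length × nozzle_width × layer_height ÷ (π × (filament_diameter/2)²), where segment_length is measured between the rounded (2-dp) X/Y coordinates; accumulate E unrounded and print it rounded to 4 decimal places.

G0 X0.00 Y0.00 Z3.30
G1 X11.00 Y0.00 E0.3659
G1 X11.00 Y15.50 E0.8814
G1 X0.00 Y15.50 E1.2473
G1 X0.00 Y0.00 E1.7628

At z = 3.3 mm: the 11×15.5 cube contributes its full rectangle. The outline is a single polygon with 4 vertices. Extrusion per mm of travel: 0.8 × 0.1 / (π × 0.875²) = 0.033260. Accumulating E over each segment gives final E = 1.7628.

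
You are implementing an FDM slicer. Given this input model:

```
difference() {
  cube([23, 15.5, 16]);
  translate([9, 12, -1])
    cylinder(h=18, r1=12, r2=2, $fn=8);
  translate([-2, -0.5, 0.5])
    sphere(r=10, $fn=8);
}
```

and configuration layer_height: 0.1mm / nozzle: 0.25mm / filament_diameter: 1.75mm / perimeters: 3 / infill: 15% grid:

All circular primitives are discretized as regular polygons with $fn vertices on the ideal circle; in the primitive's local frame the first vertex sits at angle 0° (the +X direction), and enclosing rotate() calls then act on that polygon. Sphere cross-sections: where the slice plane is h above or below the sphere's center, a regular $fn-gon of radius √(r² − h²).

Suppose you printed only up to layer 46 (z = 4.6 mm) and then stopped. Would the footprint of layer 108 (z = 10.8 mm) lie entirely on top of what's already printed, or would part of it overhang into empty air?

part overhangs

Compare the two slices. At z = 4.6: the cube (footprint 23×15.5) is included at this height (area 356.50 mm²); the cone at (9, 12): at t=0.311 of its height the radius interpolates to r₁+(r₂−r₁)t = 8.889, giving a regular 8-gon of that circumradius (area = (8/2)·8.889²·sin(360°/8) = 223.48 mm²); the r=10 sphere at (-2, -0.5) slices to a regular 8-gon of circumradius 9.121 (√(r²−h²) with h=4.1 from center) (area = (8/2)·9.121²·sin(360°/8) = 235.30 mm²); After the difference (first − rest): starting from the 23×15.5 cube (356.50 mm²), the cone at (9, 12) partially overlaps it — only the 168.89 mm² overlap (of its 223.48 mm²) is removed, clipping the outline; the r=10 sphere at (-2, -0.5) partially overlaps it — only the 35.79 mm² overlap (of its 235.30 mm²) is removed, clipping the outline — area = 151.82 mm². At z = 10.8: the 23×15.5 cube contributes its full rectangle (area 356.50 mm²); the cone at (9, 12): at t=0.656 of its height the radius interpolates to r₁+(r₂−r₁)t = 5.444, giving a regular 8-gon of that circumradius (area = (8/2)·5.444²·sin(360°/8) = 83.84 mm²); the sphere at (-2, -0.5) does not reach this height (|z−center|=10.300 > r=10); Taking the first minus the rest: starting from the 23×15.5 cube (356.50 mm²), the cone at (9, 12) partially overlaps it — only the 74.96 mm² overlap (of its 83.84 mm²) is removed, clipping the outline — area = 281.54 mm². Checking containment: at z = 10.8 the cross-section extends beyond the z = 4.6 cross-section by about 129.73 mm².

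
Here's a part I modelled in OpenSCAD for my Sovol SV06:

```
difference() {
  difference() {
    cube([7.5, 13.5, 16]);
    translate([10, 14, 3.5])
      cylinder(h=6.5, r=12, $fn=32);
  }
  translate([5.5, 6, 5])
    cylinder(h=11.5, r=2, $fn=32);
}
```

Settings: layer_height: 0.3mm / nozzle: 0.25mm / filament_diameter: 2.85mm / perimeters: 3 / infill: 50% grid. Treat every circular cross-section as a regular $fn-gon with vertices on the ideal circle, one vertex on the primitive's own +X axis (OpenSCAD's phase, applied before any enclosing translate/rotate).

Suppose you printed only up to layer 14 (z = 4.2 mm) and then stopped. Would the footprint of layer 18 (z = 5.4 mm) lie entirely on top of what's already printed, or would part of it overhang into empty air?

entirely on top

Compare the two slices. At z = 4.2: the cube (footprint 7.5×13.5) is included at this height (area 101.25 mm²); the r=12 cylinder at (10, 14) contributes a regular 32-gon of circumradius 12 (area = (32/2)·12.000²·sin(360°/32) = 449.49 mm²); After the difference (first − rest): starting from the 7.5×13.5 cube (101.25 mm²), the r=12 cylinder at (10, 14) partially overlaps it — only the 70.20 mm² overlap (of its 449.49 mm²) is removed, clipping the outline — area = 31.05 mm²; the cylinder at (5.5, 6) does not reach this height (z outside [5, 16.5]); Taking the first minus the rest: none of the subtracted shapes is present at this height, so that combined region is unchanged — area = 31.05 mm². At z = 5.4: the 7.5×13.5 cube contributes its full rectangle (area 101.25 mm²); the r=12 cylinder at (10, 14) contributes a regular 32-gon of circumradius 12 (area = (32/2)·12.000²·sin(360°/32) = 449.49 mm²); Subtracting the remaining from the first: starting from the 7.5×13.5 cube (101.25 mm²), the r=12 cylinder at (10, 14) partially overlaps it — only the 70.20 mm² overlap (of its 449.49 mm²) is removed, clipping the outline — area = 31.05 mm²; the cylinder at (5.5, 6): section is a regular 32-gon, circumradius r=2 (area = (32/2)·2.000²·sin(360°/32) = 12.49 mm²); Taking the first minus the rest: starting from the result so far (31.05 mm²), the r=2 cylinder at (5.5, 6) misses the remaining region (no effect) — area = 31.05 mm². Checking containment: the cross-section at z = 5.4 is a subset of the cross-section at z = 4.2.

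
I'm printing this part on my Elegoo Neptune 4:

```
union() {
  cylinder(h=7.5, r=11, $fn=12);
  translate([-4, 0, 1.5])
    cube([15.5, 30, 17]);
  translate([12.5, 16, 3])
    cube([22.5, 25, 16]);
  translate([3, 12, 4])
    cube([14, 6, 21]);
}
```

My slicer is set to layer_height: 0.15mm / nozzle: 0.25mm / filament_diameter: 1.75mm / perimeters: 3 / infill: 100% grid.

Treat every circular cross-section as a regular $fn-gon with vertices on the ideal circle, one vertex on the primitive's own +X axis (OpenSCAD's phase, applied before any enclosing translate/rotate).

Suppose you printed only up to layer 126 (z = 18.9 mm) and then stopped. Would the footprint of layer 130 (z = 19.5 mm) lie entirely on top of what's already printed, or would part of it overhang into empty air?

Compare the two slices. At z = 18.9: the cylinder does not reach this height (z outside [0, 7.5]); the cube at (-4, 0) is not intersected at this z (z outside [1.5, 18.5]); the 22.5×25 cube at (12.5, 16) contributes its full rectangle (area 562.50 mm²); the cube at (3, 12) is present — its section is the full 14×6 rectangle (area 84.00 mm²); Merging all regions: the regions partially overlap — summed areas 646.50 mm² minus the doubly-counted overlap 9.00 mm² gives 637.50 mm² — area = 637.50 mm². At z = 19.5: the cylinder is not intersected at this z (z outside [0, 7.5]); the cube at (-4, 0) is absent (z outside [1.5, 18.5]); the cube at (12.5, 16) does not reach this height (z outside [3, 19]); the cube at (3, 12) (footprint 14×6) is included at this height (area 84.00 mm²); Merging all regions: only the 14×6 cube at (3, 12) is present, so the union is just that shape — area = 84.00 mm². Checking containment: the cross-section at z = 19.5 is a subset of the cross-section at z = 18.9.

entirely on top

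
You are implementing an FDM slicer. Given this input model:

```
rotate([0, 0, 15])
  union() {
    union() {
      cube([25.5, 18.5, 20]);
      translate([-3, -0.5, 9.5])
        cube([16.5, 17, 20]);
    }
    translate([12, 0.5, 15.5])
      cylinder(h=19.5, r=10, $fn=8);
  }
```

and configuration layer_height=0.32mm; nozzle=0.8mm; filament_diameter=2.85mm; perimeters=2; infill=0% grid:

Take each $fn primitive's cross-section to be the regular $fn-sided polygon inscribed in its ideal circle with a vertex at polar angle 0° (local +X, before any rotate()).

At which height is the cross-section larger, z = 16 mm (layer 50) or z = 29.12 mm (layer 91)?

Layer 50 (z = 16): the 25.5×18.5 cube contributes its full rectangle (area 471.75 mm²); the cube at (-3, -0.5) is present — its section is the full 16.5×17 rectangle (area 280.50 mm²); Merging all regions: the regions partially overlap — summed areas 752.25 mm² minus the doubly-counted overlap 222.75 mm² gives 529.50 mm² — area = 529.50 mm²; the r=10 cylinder at (12, 0.5) gives a regular 8-gon of circumradius 10 (constant along its height) (area = (8/2)·10.000²·sin(360°/8) = 282.84 mm²); Combining (union): the regions partially overlap — summed areas 812.34 mm² minus the doubly-counted overlap 156.91 mm² gives 655.43 mm² — area = 655.43 mm²; (rotated 15° about Z; rotation is an isometry so areas/perimeters/island counts are preserved). So its area = 655.43 mm². Layer 91 (z = 29.12): the cube is absent (z outside [0, 20]); the cube at (-3, -0.5) (footprint 16.5×17) is included at this height (area 280.50 mm²); Taking the union: only the 16.5×17 cube at (-3, -0.5) is present, so the union is just that shape — area = 280.50 mm²; the r=10 cylinder at (12, 0.5) gives a regular 8-gon of circumradius 10 (constant along its height) (area = (8/2)·10.000²·sin(360°/8) = 282.84 mm²); Taking the union: the regions partially overlap — summed areas 563.34 mm² minus the doubly-counted overlap 96.54 mm² gives 466.81 mm² — area = 466.81 mm²; (rotated 15° about Z; rotation is an isometry so areas/perimeters/island counts are preserved). So its area = 466.81 mm². Layer 50 is larger (655.43 vs 466.81 mm²).

layer 50 (z = 16 mm)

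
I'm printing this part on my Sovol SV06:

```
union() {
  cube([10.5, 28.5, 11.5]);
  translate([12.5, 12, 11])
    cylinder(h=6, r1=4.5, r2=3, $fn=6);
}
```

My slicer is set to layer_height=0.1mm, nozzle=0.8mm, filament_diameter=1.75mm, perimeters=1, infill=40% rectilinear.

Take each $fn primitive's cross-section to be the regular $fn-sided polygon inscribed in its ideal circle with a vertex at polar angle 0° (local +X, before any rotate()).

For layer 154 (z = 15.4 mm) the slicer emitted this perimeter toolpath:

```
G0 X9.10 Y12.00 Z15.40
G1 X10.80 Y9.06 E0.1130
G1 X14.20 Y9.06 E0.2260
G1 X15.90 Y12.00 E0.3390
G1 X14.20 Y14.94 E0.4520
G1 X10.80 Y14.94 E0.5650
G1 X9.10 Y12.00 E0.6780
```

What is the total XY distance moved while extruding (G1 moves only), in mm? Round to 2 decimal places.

20.38 mm

Sum the Euclidean lengths of each G1 segment: total = 20.38 mm.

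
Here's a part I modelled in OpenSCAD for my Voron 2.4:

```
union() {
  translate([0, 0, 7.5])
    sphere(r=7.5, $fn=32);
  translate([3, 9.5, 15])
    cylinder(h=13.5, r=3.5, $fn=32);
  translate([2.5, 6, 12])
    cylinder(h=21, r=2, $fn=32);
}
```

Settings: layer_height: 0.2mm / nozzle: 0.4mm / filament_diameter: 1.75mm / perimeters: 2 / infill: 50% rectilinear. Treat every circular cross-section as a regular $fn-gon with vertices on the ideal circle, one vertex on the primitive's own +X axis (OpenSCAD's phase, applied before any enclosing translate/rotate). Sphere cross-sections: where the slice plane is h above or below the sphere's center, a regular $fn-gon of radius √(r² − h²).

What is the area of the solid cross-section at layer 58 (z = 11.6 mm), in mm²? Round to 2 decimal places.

At z = 11.6 mm: the sphere: section is a regular 32-gon, circumradius = √(r²−h²) = √(7.5²−4.1²) = 6.280 (area = (32/2)·6.280²·sin(360°/32) = 123.11 mm²); the cylinder at (3, 9.5) is absent (z outside [15, 28.5]); the cylinder at (2.5, 6) does not reach this height (z outside [12, 33]); Combining (union): only the r=7.5 sphere is present, so the union is just that shape — area = 123.11 mm². Overall, the cross-section is a single solid region. Net area = 123.11 mm².

123.11 mm²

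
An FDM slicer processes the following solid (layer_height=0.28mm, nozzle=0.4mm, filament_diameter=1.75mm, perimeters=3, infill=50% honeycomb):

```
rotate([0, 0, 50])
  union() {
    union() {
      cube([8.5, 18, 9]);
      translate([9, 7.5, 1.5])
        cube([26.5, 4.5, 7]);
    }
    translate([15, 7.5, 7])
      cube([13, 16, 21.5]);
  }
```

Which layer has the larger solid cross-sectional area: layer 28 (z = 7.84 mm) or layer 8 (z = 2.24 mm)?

Layer 28 (z = 7.84): the cube is present — its section is the full 8.5×18 rectangle (area 153.00 mm²); the cube at (9, 7.5) (footprint 26.5×4.5) is included at this height (area 119.25 mm²); Merging all regions: the 2 present regions are separate (no shared area or edge), so areas and boundary lengths simply add and each stays a separate island — area = 272.25 mm²; the cube at (15, 7.5) (footprint 13×16) is included at this height (area 208.00 mm²); Merging all regions: the regions partially overlap — summed areas 480.25 mm² minus the doubly-counted overlap 58.50 mm² gives 421.75 mm² — area = 421.75 mm²; (rotated 50° about Z; rotation is an isometry so areas/perimeters/island counts are preserved). So its area = 421.75 mm². Layer 8 (z = 2.24): the cube is present — its section is the full 8.5×18 rectangle (area 153.00 mm²); the cube at (9, 7.5) (footprint 26.5×4.5) is included at this height (area 119.25 mm²); Merging all regions: the 2 present regions are separate (no shared area or edge), so areas and boundary lengths simply add and each stays a separate island — area = 272.25 mm²; the cube at (15, 7.5) is absent (z outside [7, 28.5]); Merging all regions: only the result so far is present, so the union is just that shape — area = 272.25 mm²; (rotated 50° about Z; rotation is an isometry so areas/perimeters/island counts are preserved). So its area = 272.25 mm². Layer 28 is larger (421.75 vs 272.25 mm²).

layer 28 (z = 7.84 mm)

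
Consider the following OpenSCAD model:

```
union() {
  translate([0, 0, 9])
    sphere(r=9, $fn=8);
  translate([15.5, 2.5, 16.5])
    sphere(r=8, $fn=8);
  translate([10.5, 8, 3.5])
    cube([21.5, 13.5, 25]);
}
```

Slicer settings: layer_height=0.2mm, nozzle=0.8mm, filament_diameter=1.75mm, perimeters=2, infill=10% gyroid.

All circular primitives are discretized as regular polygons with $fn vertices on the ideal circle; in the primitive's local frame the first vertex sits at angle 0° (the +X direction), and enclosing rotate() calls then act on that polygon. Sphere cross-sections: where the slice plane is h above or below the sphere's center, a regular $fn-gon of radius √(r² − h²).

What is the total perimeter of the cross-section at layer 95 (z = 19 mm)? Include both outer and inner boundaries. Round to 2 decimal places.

At z = 19 mm: the sphere is not intersected at this z (|z−center|=10.000 > r=9); the r=8 sphere at (15.5, 2.5) slices to a regular 8-gon of circumradius 7.599 (√(r²−h²) with h=2.5 from center) (perimeter = 2·8·7.599·sin(180°/8) = 46.53 mm); the cube at (10.5, 8) (footprint 21.5×13.5) is included at this height (perimeter 70.00 mm); Taking the union: the regions partially overlap (shared area 10.64 mm²), so the edge portions inside another operand are dropped and the merged outline is re-measured after clipping — boundary = 95.54 mm. Overall, the cross-section is a single solid region. Total boundary length (outer) = 95.54 mm.

95.54 mm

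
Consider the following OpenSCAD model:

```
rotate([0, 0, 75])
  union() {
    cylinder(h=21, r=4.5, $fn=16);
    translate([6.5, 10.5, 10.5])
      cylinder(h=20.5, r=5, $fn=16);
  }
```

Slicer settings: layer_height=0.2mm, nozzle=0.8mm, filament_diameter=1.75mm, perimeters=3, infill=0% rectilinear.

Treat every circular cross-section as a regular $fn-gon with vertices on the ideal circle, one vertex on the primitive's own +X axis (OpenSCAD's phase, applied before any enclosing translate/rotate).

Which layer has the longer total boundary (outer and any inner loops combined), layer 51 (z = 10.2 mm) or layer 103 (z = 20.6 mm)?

layer 103 (z = 20.6 mm)

Layer 51 (z = 10.2): the cylinder: section is a regular 16-gon, circumradius r=4.5 (perimeter = 2·16·4.500·sin(180°/16) = 28.09 mm); the cylinder at (6.5, 10.5) is not intersected at this z (z outside [10.5, 31]); Combining (union): only the r=4.5 cylinder is present, so the union is just that shape — boundary = 28.09 mm; (rotated 75° about Z; rotation is an isometry so areas/perimeters/island counts are preserved). So its perimeter = 28.09 mm. Layer 103 (z = 20.6): the cylinder: section is a regular 16-gon, circumradius r=4.5 (perimeter = 2·16·4.500·sin(180°/16) = 28.09 mm); the r=5 cylinder at (6.5, 10.5) contributes a regular 16-gon of circumradius 5 (perimeter = 2·16·5.000·sin(180°/16) = 31.21 mm); Taking the union: the 2 present regions are separate (no shared area or edge), so areas and boundary lengths simply add and each stays a separate island — boundary = 59.31 mm; (whole slice rotated 75° about Z — lengths, areas and connectivity unchanged). So its perimeter = 59.31 mm. Layer 103 is larger (59.31 vs 28.09 mm).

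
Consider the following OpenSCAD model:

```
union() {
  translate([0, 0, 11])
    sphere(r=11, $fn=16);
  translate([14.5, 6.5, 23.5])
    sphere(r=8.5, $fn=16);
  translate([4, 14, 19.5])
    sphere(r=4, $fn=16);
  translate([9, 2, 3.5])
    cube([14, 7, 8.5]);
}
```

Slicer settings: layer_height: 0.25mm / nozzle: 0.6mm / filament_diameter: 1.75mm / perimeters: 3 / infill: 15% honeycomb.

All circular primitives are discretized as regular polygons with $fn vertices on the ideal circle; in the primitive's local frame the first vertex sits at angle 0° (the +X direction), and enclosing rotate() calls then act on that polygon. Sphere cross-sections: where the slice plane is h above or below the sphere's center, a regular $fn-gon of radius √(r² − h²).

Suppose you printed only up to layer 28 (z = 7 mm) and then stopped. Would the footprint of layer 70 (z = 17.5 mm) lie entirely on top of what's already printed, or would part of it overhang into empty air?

Compare the two slices. At z = 7: the sphere: section is a regular 16-gon, circumradius = √(r²−h²) = √(11²−4²) = 10.247 (area = (16/2)·10.247²·sin(360°/16) = 321.45 mm²); the sphere at (14.5, 6.5) is not intersected at this z (|z−center|=16.500 > r=8.5); the sphere at (4, 14) is not intersected at this z (|z−center|=12.500 > r=4); the 14×7 cube at (9, 2) contributes its full rectangle (area 98.00 mm²); Merging all regions: the regions partially overlap — summed areas 419.45 mm² minus the doubly-counted overlap 1.43 mm² gives 418.03 mm² — area = 418.03 mm². At z = 17.5: the sphere: section is a regular 16-gon, circumradius = √(r²−h²) = √(11²−6.5²) = 8.874 (area = (16/2)·8.874²·sin(360°/16) = 241.09 mm²); the r=8.5 sphere at (14.5, 6.5) slices to a regular 16-gon of circumradius 6.021 (√(r²−h²) with h=6 from center) (area = (16/2)·6.021²·sin(360°/16) = 110.98 mm²); the r=4 sphere at (4, 14) contributes a regular 16-gon of circumradius √(4²−2²) = 3.464 (area = (16/2)·3.464²·sin(360°/16) = 36.74 mm²); the cube at (9, 2) is not intersected at this z (z outside [3.5, 12]); Taking the union: the 3 present regions are separate (no shared area or edge), so areas and boundary lengths simply add and each stays a separate island — area = 388.81 mm². Checking containment: at z = 17.5 the cross-section extends beyond the z = 7 cross-section by about 72.30 mm².

part overhangs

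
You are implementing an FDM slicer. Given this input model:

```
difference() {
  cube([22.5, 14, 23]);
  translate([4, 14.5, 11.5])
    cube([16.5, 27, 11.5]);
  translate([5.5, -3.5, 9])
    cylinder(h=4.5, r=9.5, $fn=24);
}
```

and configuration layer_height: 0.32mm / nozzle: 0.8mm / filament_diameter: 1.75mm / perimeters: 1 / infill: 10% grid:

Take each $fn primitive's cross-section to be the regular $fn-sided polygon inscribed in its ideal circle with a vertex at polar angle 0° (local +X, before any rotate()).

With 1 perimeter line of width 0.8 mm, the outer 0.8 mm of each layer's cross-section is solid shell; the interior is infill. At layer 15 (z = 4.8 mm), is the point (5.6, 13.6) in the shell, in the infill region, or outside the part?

At z = 4.8 mm: the cube (footprint 22.5×14) is included at this height; the cube at (4, 14.5) is not intersected at this z (z outside [11.5, 23]); the cylinder at (5.5, -3.5) does not reach this height (z outside [9, 13.5]); After the difference (first − rest): none of the subtracted shapes is present at this height, so the 22.5×14 cube is unchanged — 1 connected region. Overall, the cross-section is a single solid region. The nearest boundary edge runs (22.50, 14.00)→(0.00, 14.00); distance from the point to it = 0.40 mm. The point is inside the cross-section, 0.40 mm from the nearest boundary — within the 0.8 mm shell band (1 × 0.8).

shell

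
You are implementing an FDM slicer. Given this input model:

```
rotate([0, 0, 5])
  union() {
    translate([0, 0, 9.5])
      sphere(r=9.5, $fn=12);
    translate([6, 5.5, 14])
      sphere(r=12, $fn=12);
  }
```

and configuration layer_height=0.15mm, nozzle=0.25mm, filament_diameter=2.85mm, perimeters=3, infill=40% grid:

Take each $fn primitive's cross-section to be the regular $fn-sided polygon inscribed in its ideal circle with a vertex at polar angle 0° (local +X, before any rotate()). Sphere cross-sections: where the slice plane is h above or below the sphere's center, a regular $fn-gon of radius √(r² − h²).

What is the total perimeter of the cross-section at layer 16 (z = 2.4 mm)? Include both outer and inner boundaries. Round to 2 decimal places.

49.72 mm

At z = 2.4 mm: the r=9.5 sphere slices to a regular 12-gon of circumradius 6.312 (√(r²−h²) with h=7.1 from center) (perimeter = 2·12·6.312·sin(180°/12) = 39.21 mm); the sphere at (6, 5.5): section is a regular 12-gon, circumradius = √(r²−h²) = √(12²−11.6²) = 3.072 (perimeter = 2·12·3.072·sin(180°/12) = 19.09 mm); Combining (union): the regions partially overlap (shared area 2.78 mm²), so the edge portions inside another operand are dropped and the merged outline is re-measured after clipping — boundary = 49.72 mm; (whole slice rotated 5° about Z — lengths, areas and connectivity unchanged). Overall, the cross-section is a single solid region. Total boundary length (outer) = 49.72 mm.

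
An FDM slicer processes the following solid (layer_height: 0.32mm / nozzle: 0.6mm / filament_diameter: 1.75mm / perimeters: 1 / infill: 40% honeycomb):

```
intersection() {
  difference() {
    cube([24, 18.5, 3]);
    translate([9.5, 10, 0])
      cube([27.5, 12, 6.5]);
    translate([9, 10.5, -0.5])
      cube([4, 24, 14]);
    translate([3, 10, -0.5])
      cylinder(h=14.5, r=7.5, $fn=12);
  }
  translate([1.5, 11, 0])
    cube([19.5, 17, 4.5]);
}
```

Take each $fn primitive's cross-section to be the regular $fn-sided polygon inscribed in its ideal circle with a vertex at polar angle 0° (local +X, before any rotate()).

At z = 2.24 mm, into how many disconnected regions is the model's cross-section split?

1

At z = 2.24 mm: the 24×18.5 cube contributes its full rectangle; the cube at (9.5, 10) (footprint 27.5×12) is included at this height; the cube at (9, 10.5) (footprint 4×24) is included at this height; the r=7.5 cylinder at (3, 10) gives a regular 12-gon of circumradius 7.5 (constant along its height); Taking the first minus the rest: starting from the 24×18.5 cube, the 27.5×12 cube at (9.5, 10) partially overlaps it — only the 123.25 mm² overlap (of its 330.00 mm²) is removed, clipping the outline; the 4×24 cube at (9, 10.5) partially overlaps it — only the 4.00 mm² overlap (of its 96.00 mm²) is removed, clipping the outline; the r=7.5 cylinder at (3, 10) partially overlaps it — only the 123.35 mm² overlap (of its 168.75 mm²) is removed, clipping the outline — 2 connected regions; the cube at (1.5, 11) is present — its section is the full 19.5×17 rectangle; Taking the intersection: the 19.5×17 cube at (1.5, 11) partially overlaps that combined region; clipping to the common part keeps 14.48 mm² — 1 connected region. The result has 1 disconnected region.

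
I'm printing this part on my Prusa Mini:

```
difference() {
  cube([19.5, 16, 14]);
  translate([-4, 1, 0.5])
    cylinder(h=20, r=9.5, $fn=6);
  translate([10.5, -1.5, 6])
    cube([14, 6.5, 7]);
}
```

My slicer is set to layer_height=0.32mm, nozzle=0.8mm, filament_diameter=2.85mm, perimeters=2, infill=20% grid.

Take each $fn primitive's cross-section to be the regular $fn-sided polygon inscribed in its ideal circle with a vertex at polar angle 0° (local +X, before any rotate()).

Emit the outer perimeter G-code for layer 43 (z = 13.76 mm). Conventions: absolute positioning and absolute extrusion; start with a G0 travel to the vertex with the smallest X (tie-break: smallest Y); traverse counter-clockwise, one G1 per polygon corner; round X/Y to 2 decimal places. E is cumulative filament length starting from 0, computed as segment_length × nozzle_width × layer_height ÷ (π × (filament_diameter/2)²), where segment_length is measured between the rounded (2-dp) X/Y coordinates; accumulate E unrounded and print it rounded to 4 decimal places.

G0 X0.00 Y9.23 Z13.76
G1 X0.75 Y9.23 E0.0301
G1 X5.50 Y1.00 E0.4114
G1 X4.92 Y0.00 E0.4578
G1 X19.50 Y0.00 E1.0429
G1 X19.50 Y16.00 E1.6850
G1 X0.00 Y16.00 E2.4675
G1 X0.00 Y9.23 E2.7392

At z = 13.76 mm: the cube is present — its section is the full 19.5×16 rectangle; the r=9.5 cylinder at (-4, 1) gives a regular 6-gon of circumradius 9.5 (constant along its height); the cube at (10.5, -1.5) does not reach this height (z outside [6, 13]); Taking the first minus the rest: starting from the 19.5×16 cube, the r=9.5 cylinder at (-4, 1) partially overlaps it — only the 30.92 mm² overlap (of its 234.48 mm²) is removed, clipping the outline — 1 connected region. The outline is a single polygon with 7 vertices. Extrusion per mm of travel: 0.8 × 0.32 / (π × 1.425²) = 0.040129. Accumulating E over each segment gives final E = 2.7392.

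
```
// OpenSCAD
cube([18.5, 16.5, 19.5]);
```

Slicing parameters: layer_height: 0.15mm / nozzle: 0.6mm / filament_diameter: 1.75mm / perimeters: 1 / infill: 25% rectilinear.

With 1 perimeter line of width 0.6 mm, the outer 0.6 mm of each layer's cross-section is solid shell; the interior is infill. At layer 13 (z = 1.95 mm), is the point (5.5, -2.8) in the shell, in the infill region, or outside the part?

At z = 1.95 mm: the cube (footprint 18.5×16.5) is included at this height. Overall, the cross-section is a single solid region. The nearest boundary edge runs (0.00, 0.00)→(18.50, 0.00); distance from the point to it = 2.80 mm. The point is not inside any of the regions above, so it lies outside the cross-section (2.80 mm from the nearest boundary).

outside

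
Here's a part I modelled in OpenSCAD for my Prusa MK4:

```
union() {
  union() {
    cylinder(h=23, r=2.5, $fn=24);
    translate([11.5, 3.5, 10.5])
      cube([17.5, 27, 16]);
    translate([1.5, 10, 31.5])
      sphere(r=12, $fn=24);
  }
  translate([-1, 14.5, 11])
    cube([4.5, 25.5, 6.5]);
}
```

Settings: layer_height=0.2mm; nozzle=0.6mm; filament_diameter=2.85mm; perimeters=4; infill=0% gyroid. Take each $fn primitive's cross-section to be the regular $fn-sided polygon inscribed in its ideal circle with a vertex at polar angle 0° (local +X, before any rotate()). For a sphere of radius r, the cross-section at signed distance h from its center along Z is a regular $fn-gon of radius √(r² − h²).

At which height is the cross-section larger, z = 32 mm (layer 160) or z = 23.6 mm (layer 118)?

layer 118 (z = 23.6 mm)

Layer 160 (z = 32): the cylinder does not reach this height (z outside [0, 23]); the cube at (11.5, 3.5) is not intersected at this z (z outside [10.5, 26.5]); the r=12 sphere at (1.5, 10) contributes a regular 24-gon of circumradius √(12²−0.5²) = 11.990 (area = (24/2)·11.990²·sin(360°/24) = 446.46 mm²); Combining (union): only the r=12 sphere at (1.5, 10) is present, so the union is just that shape — area = 446.46 mm²; the cube at (-1, 14.5) is not intersected at this z (z outside [11, 17.5]); Taking the union: only that combined region is present, so the union is just that shape — area = 446.46 mm². So its area = 446.46 mm². Layer 118 (z = 23.6): the cylinder is absent (z outside [0, 23]); the cube at (11.5, 3.5) (footprint 17.5×27) is included at this height (area 472.50 mm²); the sphere at (1.5, 10): section is a regular 24-gon, circumradius = √(r²−h²) = √(12²−7.9²) = 9.033 (area = (24/2)·9.033²·sin(360°/24) = 253.40 mm²); Combining (union): the 2 present regions are separate (no shared area or edge), so areas and boundary lengths simply add and each stays a separate island — area = 725.90 mm²; the cube at (-1, 14.5) is not intersected at this z (z outside [11, 17.5]); Merging all regions: only that combined region is present, so the union is just that shape — area = 725.90 mm². So its area = 725.90 mm². Layer 118 is larger (725.90 vs 446.46 mm²).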